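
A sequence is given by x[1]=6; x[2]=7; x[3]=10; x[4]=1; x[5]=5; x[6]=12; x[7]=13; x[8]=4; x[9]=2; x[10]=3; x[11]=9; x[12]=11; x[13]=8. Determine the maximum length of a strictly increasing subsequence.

5

Let dp[i] be the length of the longest such subsequence ending at index i:
i:      1  2  3  4  5  6  7  8  9 10 11 12 13
x[i]:   6  7 10  1  5 12 13  4  2  3  9 11  8
dp:     1  2  3  1  2  4  5  2  2  3  4  5  4
Maximum dp value is 5.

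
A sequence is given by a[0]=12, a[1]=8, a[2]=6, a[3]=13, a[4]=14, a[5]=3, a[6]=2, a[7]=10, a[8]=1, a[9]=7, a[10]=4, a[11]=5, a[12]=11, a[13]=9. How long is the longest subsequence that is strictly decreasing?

Negate each value so 'decreasing' becomes 'increasing', then run patience tails on the negated sequence:
-12 → extends → [-12]
-8 → extends → [-12, -8]
-6 → extends → [-12, -8, -6]
-13 → replaces -12 → [-13, -8, -6]
-14 → replaces -13 → [-14, -8, -6]
-3 → extends → [-14, -8, -6, -3]
-2 → extends → [-14, -8, -6, -3, -2]
-10 → replaces -8 → [-14, -10, -6, -3, -2]
-1 → extends → [-14, -10, -6, -3, -2, -1]
-7 → replaces -6 → [-14, -10, -7, -3, -2, -1]
-4 → replaces -3 → [-14, -10, -7, -4, -2, -1]
-5 → replaces -4 → [-14, -10, -7, -5, -2, -1]
-11 → replaces -10 → [-14, -11, -7, -5, -2, -1]
-9 → replaces -7 → [-14, -11, -9, -5, -2, -1]
Six tails, so the longest strictly decreasing subsequence of the original has length 6.

6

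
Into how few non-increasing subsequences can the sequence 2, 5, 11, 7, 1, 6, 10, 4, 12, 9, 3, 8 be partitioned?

Place each on the leftmost legal pile:
2 → new pile 1 (tops now [2])
5 → new pile 2 (tops now [2, 5])
11 → new pile 3 (tops now [2, 5, 11])
7 → pile 3 (tops now [2, 5, 7])
1 → pile 1 (tops now [1, 5, 7])
6 → pile 3 (tops now [1, 5, 6])
10 → new pile 4 (tops now [1, 5, 6, 10])
4 → pile 2 (tops now [1, 4, 6, 10])
12 → new pile 5 (tops now [1, 4, 6, 10, 12])
9 → pile 4 (tops now [1, 4, 6, 9, 12])
3 → pile 2 (tops now [1, 3, 6, 9, 12])
8 → pile 4 (tops now [1, 3, 6, 8, 12])
Five piles.

5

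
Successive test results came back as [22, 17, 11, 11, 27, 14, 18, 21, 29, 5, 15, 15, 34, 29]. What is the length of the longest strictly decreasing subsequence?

Let dp[i] be the longest strictly decreasing subsequence ending at i:
i:      1  2  3  4  5  6  7  8  9 10 11 12 13 14
a[i]:  22 17 11 11 27 14 18 21 29  5 15 15 34 29
dp:     1  2  3  3  1  3  2  2  1  4  3  3  1  2
Maximum is 4.

4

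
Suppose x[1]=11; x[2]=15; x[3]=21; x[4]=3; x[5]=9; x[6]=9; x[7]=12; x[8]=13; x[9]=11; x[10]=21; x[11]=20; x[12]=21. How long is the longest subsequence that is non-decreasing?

7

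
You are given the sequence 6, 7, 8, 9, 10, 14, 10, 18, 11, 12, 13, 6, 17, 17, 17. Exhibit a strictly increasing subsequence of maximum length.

6, 7, 8, 9, 10, 11, 12, 13, 17

Patience tails give the LIS length; then backtrack through the dp parents:
6 → extends → [6]
7 → extends → [6, 7]
8 → extends → [6, 7, 8]
9 → extends → [6, 7, 8, 9]
10 → extends → [6, 7, 8, 9, 10]
14 → extends → [6, 7, 8, 9, 10, 14]
10 → already a tail → [6, 7, 8, 9, 10, 14]
18 → extends → [6, 7, 8, 9, 10, 14, 18]
11 → replaces 14 → [6, 7, 8, 9, 10, 11, 18]
12 → replaces 18 → [6, 7, 8, 9, 10, 11, 12]
13 → extends → [6, 7, 8, 9, 10, 11, 12, 13]
6 → already a tail → [6, 7, 8, 9, 10, 11, 12, 13]
17 → extends → [6, 7, 8, 9, 10, 11, 12, 13, 17]
17 → already a tail → [6, 7, 8, 9, 10, 11, 12, 13, 17]
17 → already a tail → [6, 7, 8, 9, 10, 11, 12, 13, 17]
Length 9; one witness is 6, 7, 8, 9, 10, 11, 12, 13, 17.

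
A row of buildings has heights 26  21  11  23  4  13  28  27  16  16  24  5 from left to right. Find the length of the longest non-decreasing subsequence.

Let dp[i] be the length of the longest such subsequence ending at index i:
i:      1  2  3  4  5  6  7  8  9 10 11 12
a[i]:  26 21 11 23  4 13 28 27 16 16 24  5
dp:     1  1  1  2  1  2  3  3  3  4  5  2
Maximum dp value is 5.

5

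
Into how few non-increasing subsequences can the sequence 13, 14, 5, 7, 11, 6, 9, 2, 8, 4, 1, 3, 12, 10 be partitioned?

Place each on the leftmost legal pile:
13 → new pile 1 (tops now [13])
14 → new pile 2 (tops now [13, 14])
5 → pile 1 (tops now [5, 14])
7 → pile 2 (tops now [5, 7])
11 → new pile 3 (tops now [5, 7, 11])
6 → pile 2 (tops now [5, 6, 11])
9 → pile 3 (tops now [5, 6, 9])
2 → pile 1 (tops now [2, 6, 9])
8 → pile 3 (tops now [2, 6, 8])
4 → pile 2 (tops now [2, 4, 8])
1 → pile 1 (tops now [1, 4, 8])
3 → pile 2 (tops now [1, 3, 8])
12 → new pile 4 (tops now [1, 3, 8, 12])
10 → pile 4 (tops now [1, 3, 8, 10])
Four piles.

4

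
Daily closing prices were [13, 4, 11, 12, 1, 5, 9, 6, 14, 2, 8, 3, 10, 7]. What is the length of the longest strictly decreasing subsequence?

5

Let dp[i] be the longest strictly decreasing subsequence ending at i:
i:      1  2  3  4  5  6  7  8  9 10 11 12 13 14
a[i]:  13  4 11 12  1  5  9  6 14  2  8  3 10  7
dp:     1  2  2  2  3  3  3  4  1  5  4  5  3  5
Maximum is 5.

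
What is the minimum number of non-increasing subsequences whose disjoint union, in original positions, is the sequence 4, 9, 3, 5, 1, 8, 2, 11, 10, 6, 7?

4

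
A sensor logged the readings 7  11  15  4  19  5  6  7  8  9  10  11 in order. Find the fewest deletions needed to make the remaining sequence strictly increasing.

4

Fewest deletions = n − (longest strictly increasing subsequence).
i:      1  2  3  4  5  6  7  8  9 10 11 12
a[i]:   7 11 15  4 19  5  6  7  8  9 10 11
dp:     1  2  3  1  4  2  3  4  5  6  7  8
max dp = 8, so deletions = 12 − 8 = 4.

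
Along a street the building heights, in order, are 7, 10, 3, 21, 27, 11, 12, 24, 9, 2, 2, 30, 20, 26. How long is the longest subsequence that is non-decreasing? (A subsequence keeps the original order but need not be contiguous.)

6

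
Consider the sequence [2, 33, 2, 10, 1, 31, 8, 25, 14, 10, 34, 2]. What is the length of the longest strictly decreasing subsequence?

Negate each value so 'decreasing' becomes 'increasing', then run patience tails on the negated sequence:
-2 → extends → [-2]
-33 → replaces -2 → [-33]
-2 → extends → [-33, -2]
-10 → replaces -2 → [-33, -10]
-1 → extends → [-33, -10, -1]
-31 → replaces -10 → [-33, -31, -1]
-8 → replaces -1 → [-33, -31, -8]
-25 → replaces -8 → [-33, -31, -25]
-14 → extends → [-33, -31, -25, -14]
-10 → extends → [-33, -31, -25, -14, -10]
-34 → replaces -33 → [-34, -31, -25, -14, -10]
-2 → extends → [-34, -31, -25, -14, -10, -2]
Six tails, so the longest strictly decreasing subsequence of the original has length 6.

6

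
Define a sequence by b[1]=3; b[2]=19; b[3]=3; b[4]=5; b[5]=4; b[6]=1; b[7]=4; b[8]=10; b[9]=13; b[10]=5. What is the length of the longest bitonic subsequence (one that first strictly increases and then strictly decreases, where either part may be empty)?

inc[i] = longest strictly increasing subsequence ending at i; dec[i] = longest strictly decreasing subsequence starting at i:
i:      1  2  3  4  5  6  7  8  9 10
b[i]:   3 19  3  5  4  1  4 10 13  5
inc:    1  2  1  2  2  1  2  3  4  3
dec:    2  4  2  3  2  1  1  2  2  1
Best peak at i=2 (value 19): inc=2, dec=4, length 2+4−1 = 5.

5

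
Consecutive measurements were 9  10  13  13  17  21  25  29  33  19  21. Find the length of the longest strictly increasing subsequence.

Let dp[i] be the length of the longest such subsequence ending at index i:
i:      1  2  3  4  5  6  7  8  9 10 11
a[i]:   9 10 13 13 17 21 25 29 33 19 21
dp:     1  2  3  3  4  5  6  7  8  5  6
Maximum dp value is 8.

8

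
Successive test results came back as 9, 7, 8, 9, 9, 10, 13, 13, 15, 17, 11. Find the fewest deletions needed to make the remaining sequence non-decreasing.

Fewest deletions = n − (longest non-decreasing subsequence).
Patience tails:
9 → extends → [9]
7 → replaces 9 → [7]
8 → extends → [7, 8]
9 → extends → [7, 8, 9]
9 → extends → [7, 8, 9, 9]
10 → extends → [7, 8, 9, 9, 10]
13 → extends → [7, 8, 9, 9, 10, 13]
13 → extends → [7, 8, 9, 9, 10, 13, 13]
15 → extends → [7, 8, 9, 9, 10, 13, 13, 15]
17 → extends → [7, 8, 9, 9, 10, 13, 13, 15, 17]
11 → replaces 13 → [7, 8, 9, 9, 10, 11, 13, 15, 17]
Longest non-decreasing subsequence has length 9, so deletions = 11 − 9 = 2.

2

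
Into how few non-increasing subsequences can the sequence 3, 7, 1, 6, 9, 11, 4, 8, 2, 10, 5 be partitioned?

Place each on the leftmost legal pile:
3 → new pile 1 (tops now [3])
7 → new pile 2 (tops now [3, 7])
1 → pile 1 (tops now [1, 7])
6 → pile 2 (tops now [1, 6])
9 → new pile 3 (tops now [1, 6, 9])
11 → new pile 4 (tops now [1, 6, 9, 11])
4 → pile 2 (tops now [1, 4, 9, 11])
8 → pile 3 (tops now [1, 4, 8, 11])
2 → pile 2 (tops now [1, 2, 8, 11])
10 → pile 4 (tops now [1, 2, 8, 10])
5 → pile 3 (tops now [1, 2, 5, 10])
Four piles.

4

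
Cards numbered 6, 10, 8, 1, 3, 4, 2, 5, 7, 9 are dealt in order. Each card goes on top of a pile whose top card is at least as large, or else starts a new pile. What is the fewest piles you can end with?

6

Place each on the leftmost legal pile:
6 → new pile 1 (tops now [6])
10 → new pile 2 (tops now [6, 10])
8 → pile 2 (tops now [6, 8])
1 → pile 1 (tops now [1, 8])
3 → pile 2 (tops now [1, 3])
4 → new pile 3 (tops now [1, 3, 4])
2 → pile 2 (tops now [1, 2, 4])
5 → new pile 4 (tops now [1, 2, 4, 5])
7 → new pile 5 (tops now [1, 2, 4, 5, 7])
9 → new pile 6 (tops now [1, 2, 4, 5, 7, 9])
Six piles.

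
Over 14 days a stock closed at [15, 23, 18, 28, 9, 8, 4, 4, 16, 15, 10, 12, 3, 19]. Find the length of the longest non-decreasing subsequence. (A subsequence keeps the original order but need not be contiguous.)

5

Track the smallest tail for each achievable length (allowing ties):
15 → extends → [15]
23 → extends → [15, 23]
18 → replaces 23 → [15, 18]
28 → extends → [15, 18, 28]
9 → replaces 15 → [9, 18, 28]
8 → replaces 9 → [8, 18, 28]
4 → replaces 8 → [4, 18, 28]
4 → replaces 18 → [4, 4, 28]
16 → replaces 28 → [4, 4, 16]
15 → replaces 16 → [4, 4, 15]
10 → replaces 15 → [4, 4, 10]
12 → extends → [4, 4, 10, 12]
3 → replaces 4 → [3, 4, 10, 12]
19 → extends → [3, 4, 10, 12, 19]
Five tails, so the longest non-decreasing subsequence has length 5 (e.g. 4, 4, 10, 12, 19).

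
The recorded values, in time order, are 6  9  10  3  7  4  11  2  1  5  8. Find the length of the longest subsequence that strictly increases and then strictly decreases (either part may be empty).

7

inc[i] = longest strictly increasing subsequence ending at i; dec[i] = longest strictly decreasing subsequence starting at i:
i:      1  2  3  4  5  6  7  8  9 10 11
a[i]:   6  9 10  3  7  4 11  2  1  5  8
inc:    1  2  3  1  2  2  4  1  1  3  4
dec:    4  5  5  3  4  3  3  2  1  1  1
Best peak at i=3 (value 10): inc=3, dec=5, length 3+5−1 = 7.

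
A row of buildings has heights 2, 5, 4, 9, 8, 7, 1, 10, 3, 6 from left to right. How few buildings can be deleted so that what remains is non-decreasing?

Fewest deletions = n − (longest non-decreasing subsequence).
Patience tails:
2 → extends → [2]
5 → extends → [2, 5]
4 → replaces 5 → [2, 4]
9 → extends → [2, 4, 9]
8 → replaces 9 → [2, 4, 8]
7 → replaces 8 → [2, 4, 7]
1 → replaces 2 → [1, 4, 7]
10 → extends → [1, 4, 7, 10]
3 → replaces 4 → [1, 3, 7, 10]
6 → replaces 7 → [1, 3, 6, 10]
Longest non-decreasing subsequence has length 4, so deletions = 10 − 4 = 6.

6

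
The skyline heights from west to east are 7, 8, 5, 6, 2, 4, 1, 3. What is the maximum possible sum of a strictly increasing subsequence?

Let S[i] be the best sum of a strictly increasing subsequence ending at i:
i:      1  2  3  4  5  6  7  8
a[i]:   7  8  5  6  2  4  1  3
S:      7 15  5 11  2  6  1  5
Maximum is 15 (e.g. 7 + 8).

15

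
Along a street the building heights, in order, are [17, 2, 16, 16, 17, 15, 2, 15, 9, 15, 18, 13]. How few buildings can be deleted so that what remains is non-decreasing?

7

Fewest deletions = n − (longest non-decreasing subsequence).
i:      1  2  3  4  5  6  7  8  9 10 11 12
a[i]:  17  2 16 16 17 15  2 15  9 15 18 13
dp:     1  1  2  3  4  2  2  3  3  4  5  4
max dp = 5, so deletions = 12 − 5 = 7.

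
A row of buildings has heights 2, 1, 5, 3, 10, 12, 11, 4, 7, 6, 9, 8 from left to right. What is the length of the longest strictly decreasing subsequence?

4

Let dp[i] be the longest strictly decreasing subsequence ending at i:
i:      1  2  3  4  5  6  7  8  9 10 11 12
a[i]:   2  1  5  3 10 12 11  4  7  6  9  8
dp:     1  2  1  2  1  1  2  3  3  4  3  4
Maximum is 4.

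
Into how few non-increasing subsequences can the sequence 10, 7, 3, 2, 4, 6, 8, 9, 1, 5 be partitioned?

5

Place each on the leftmost legal pile:
10 → new pile 1 (tops now [10])
7 → pile 1 (tops now [7])
3 → pile 1 (tops now [3])
2 → pile 1 (tops now [2])
4 → new pile 2 (tops now [2, 4])
6 → new pile 3 (tops now [2, 4, 6])
8 → new pile 4 (tops now [2, 4, 6, 8])
9 → new pile 5 (tops now [2, 4, 6, 8, 9])
1 → pile 1 (tops now [1, 4, 6, 8, 9])
5 → pile 3 (tops now [1, 4, 5, 8, 9])
Five piles.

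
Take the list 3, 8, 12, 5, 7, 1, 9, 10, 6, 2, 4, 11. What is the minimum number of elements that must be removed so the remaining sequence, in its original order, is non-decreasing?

6

Fewest deletions = n − (longest non-decreasing subsequence).
Patience tails:
3 → extends → [3]
8 → extends → [3, 8]
12 → extends → [3, 8, 12]
5 → replaces 8 → [3, 5, 12]
7 → replaces 12 → [3, 5, 7]
1 → replaces 3 → [1, 5, 7]
9 → extends → [1, 5, 7, 9]
10 → extends → [1, 5, 7, 9, 10]
6 → replaces 7 → [1, 5, 6, 9, 10]
2 → replaces 5 → [1, 2, 6, 9, 10]
4 → replaces 6 → [1, 2, 4, 9, 10]
11 → extends → [1, 2, 4, 9, 10, 11]
Longest non-decreasing subsequence has length 6, so deletions = 12 − 6 = 6.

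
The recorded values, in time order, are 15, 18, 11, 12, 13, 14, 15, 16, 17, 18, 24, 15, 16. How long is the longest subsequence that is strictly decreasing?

3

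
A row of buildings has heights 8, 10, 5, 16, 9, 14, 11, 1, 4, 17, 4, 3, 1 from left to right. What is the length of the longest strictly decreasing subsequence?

Negate each value so 'decreasing' becomes 'increasing', then run patience tails on the negated sequence:
-8 → extends → [-8]
-10 → replaces -8 → [-10]
-5 → extends → [-10, -5]
-16 → replaces -10 → [-16, -5]
-9 → replaces -5 → [-16, -9]
-14 → replaces -9 → [-16, -14]
-11 → extends → [-16, -14, -11]
-1 → extends → [-16, -14, -11, -1]
-4 → replaces -1 → [-16, -14, -11, -4]
-17 → replaces -16 → [-17, -14, -11, -4]
-4 → already a tail → [-17, -14, -11, -4]
-3 → extends → [-17, -14, -11, -4, -3]
-1 → extends → [-17, -14, -11, -4, -3, -1]
Six tails, so the longest strictly decreasing subsequence of the original has length 6.

6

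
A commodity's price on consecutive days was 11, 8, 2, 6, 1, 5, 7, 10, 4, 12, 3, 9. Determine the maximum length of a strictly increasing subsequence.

Track the smallest tail for each achievable length (strict):
11 → extends → [11]
8 → replaces 11 → [8]
2 → replaces 8 → [2]
6 → extends → [2, 6]
1 → replaces 2 → [1, 6]
5 → replaces 6 → [1, 5]
7 → extends → [1, 5, 7]
10 → extends → [1, 5, 7, 10]
4 → replaces 5 → [1, 4, 7, 10]
12 → extends → [1, 4, 7, 10, 12]
3 → replaces 4 → [1, 3, 7, 10, 12]
9 → replaces 10 → [1, 3, 7, 9, 12]
Five tails, so the longest strictly increasing subsequence has length 5 (e.g. 2, 6, 7, 10, 12).

5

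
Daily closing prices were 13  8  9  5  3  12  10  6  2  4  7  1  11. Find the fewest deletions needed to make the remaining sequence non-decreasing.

9

Fewest deletions = n − (longest non-decreasing subsequence).
i:      1  2  3  4  5  6  7  8  9 10 11 12 13
a[i]:  13  8  9  5  3 12 10  6  2  4  7  1 11
dp:     1  1  2  1  1  3  3  2  1  2  3  1  4
max dp = 4, so deletions = 13 − 4 = 9.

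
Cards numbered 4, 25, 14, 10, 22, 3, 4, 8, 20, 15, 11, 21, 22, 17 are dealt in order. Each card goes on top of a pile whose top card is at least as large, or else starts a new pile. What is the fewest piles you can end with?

6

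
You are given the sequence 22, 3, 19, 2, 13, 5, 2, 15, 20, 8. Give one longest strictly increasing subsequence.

3, 13, 15, 20

Patience tails give the LIS length; then backtrack through the dp parents:
22 → extends → [22]
3 → replaces 22 → [3]
19 → extends → [3, 19]
2 → replaces 3 → [2, 19]
13 → replaces 19 → [2, 13]
5 → replaces 13 → [2, 5]
2 → already a tail → [2, 5]
15 → extends → [2, 5, 15]
20 → extends → [2, 5, 15, 20]
8 → replaces 15 → [2, 5, 8, 20]
Length 4; one witness is 3, 13, 15, 20.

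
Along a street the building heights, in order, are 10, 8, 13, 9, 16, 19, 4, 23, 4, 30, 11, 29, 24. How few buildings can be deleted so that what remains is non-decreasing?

7

Fewest deletions = n − (longest non-decreasing subsequence).
Patience tails:
10 → extends → [10]
8 → replaces 10 → [8]
13 → extends → [8, 13]
9 → replaces 13 → [8, 9]
16 → extends → [8, 9, 16]
19 → extends → [8, 9, 16, 19]
4 → replaces 8 → [4, 9, 16, 19]
23 → extends → [4, 9, 16, 19, 23]
4 → replaces 9 → [4, 4, 16, 19, 23]
30 → extends → [4, 4, 16, 19, 23, 30]
11 → replaces 16 → [4, 4, 11, 19, 23, 30]
29 → replaces 30 → [4, 4, 11, 19, 23, 29]
24 → replaces 29 → [4, 4, 11, 19, 23, 24]
Longest non-decreasing subsequence has length 6, so deletions = 13 − 6 = 7.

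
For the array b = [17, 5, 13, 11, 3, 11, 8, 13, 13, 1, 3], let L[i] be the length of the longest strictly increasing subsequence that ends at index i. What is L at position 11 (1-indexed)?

dp[i] = 1 + max{dp[j] : j<i, b[j]<b[i]} (or 1 if no such j):
i:      1  2  3  4  5  6  7  8  9 10 11
b[i]:  17  5 13 11  3 11  8 13 13  1  3
dp:     1  1  2  2  1  2  2  3  3  1  2
At index 11 the value is 2.

2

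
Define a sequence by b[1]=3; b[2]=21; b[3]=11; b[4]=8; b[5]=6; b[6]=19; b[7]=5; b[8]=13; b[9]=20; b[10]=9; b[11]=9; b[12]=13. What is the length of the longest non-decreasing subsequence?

Track the smallest tail for each achievable length (allowing ties):
3 → extends → [3]
21 → extends → [3, 21]
11 → replaces 21 → [3, 11]
8 → replaces 11 → [3, 8]
6 → replaces 8 → [3, 6]
19 → extends → [3, 6, 19]
5 → replaces 6 → [3, 5, 19]
13 → replaces 19 → [3, 5, 13]
20 → extends → [3, 5, 13, 20]
9 → replaces 13 → [3, 5, 9, 20]
9 → replaces 20 → [3, 5, 9, 9]
13 → extends → [3, 5, 9, 9, 13]
Five tails, so the longest non-decreasing subsequence has length 5 (e.g. 3, 8, 9, 9, 13).

5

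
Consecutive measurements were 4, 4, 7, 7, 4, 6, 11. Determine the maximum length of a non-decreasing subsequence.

Track the smallest tail for each achievable length (allowing ties):
4 → extends → [4]
4 → extends → [4, 4]
7 → extends → [4, 4, 7]
7 → extends → [4, 4, 7, 7]
4 → replaces 7 → [4, 4, 4, 7]
6 → replaces 7 → [4, 4, 4, 6]
11 → extends → [4, 4, 4, 6, 11]
Five tails, so the longest non-decreasing subsequence has length 5 (e.g. 4, 4, 7, 7, 11).

5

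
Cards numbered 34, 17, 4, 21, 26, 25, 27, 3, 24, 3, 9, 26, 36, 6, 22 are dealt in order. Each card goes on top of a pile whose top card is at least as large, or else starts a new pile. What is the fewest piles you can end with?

The minimum number of non-increasing subsequences covering a sequence equals the length of its longest strictly increasing subsequence.
LIS length is 5 (e.g. 17, 21, 26, 27, 36), so 5 piles are needed.

5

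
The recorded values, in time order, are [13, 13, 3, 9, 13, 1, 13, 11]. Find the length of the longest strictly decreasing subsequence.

3

Negate each value so 'decreasing' becomes 'increasing', then run patience tails on the negated sequence:
-13 → extends → [-13]
-13 → already a tail → [-13]
-3 → extends → [-13, -3]
-9 → replaces -3 → [-13, -9]
-13 → already a tail → [-13, -9]
-1 → extends → [-13, -9, -1]
-13 → already a tail → [-13, -9, -1]
-11 → replaces -9 → [-13, -11, -1]
Three tails, so the longest strictly decreasing subsequence of the original has length 3.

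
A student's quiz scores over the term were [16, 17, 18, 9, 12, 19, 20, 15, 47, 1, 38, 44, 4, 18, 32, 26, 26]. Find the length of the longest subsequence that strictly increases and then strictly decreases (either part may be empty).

9

inc[i] = longest strictly increasing subsequence ending at i; dec[i] = longest strictly decreasing subsequence starting at i:
i:      1  2  3  4  5  6  7  8  9 10 11 12 13 14 15 16 17
a[i]:  16 17 18  9 12 19 20 15 47  1 38 44  4 18 32 26 26
inc:    1  2  3  1  2  4  5  3  6  1  6  7  2  4  6  6  6
dec:    3  3  3  2  2  3  3  2  4  1  3  3  1  1  2  1  1
Best peak at i=9 (value 47): inc=6, dec=4, length 6+4−1 = 9.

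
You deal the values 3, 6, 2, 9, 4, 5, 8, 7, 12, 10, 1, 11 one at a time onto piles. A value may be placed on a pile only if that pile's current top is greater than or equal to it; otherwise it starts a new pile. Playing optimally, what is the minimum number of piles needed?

Place each on the leftmost legal pile:
3 → new pile 1 (tops now [3])
6 → new pile 2 (tops now [3, 6])
2 → pile 1 (tops now [2, 6])
9 → new pile 3 (tops now [2, 6, 9])
4 → pile 2 (tops now [2, 4, 9])
5 → pile 3 (tops now [2, 4, 5])
8 → new pile 4 (tops now [2, 4, 5, 8])
7 → pile 4 (tops now [2, 4, 5, 7])
12 → new pile 5 (tops now [2, 4, 5, 7, 12])
10 → pile 5 (tops now [2, 4, 5, 7, 10])
1 → pile 1 (tops now [1, 4, 5, 7, 10])
11 → new pile 6 (tops now [1, 4, 5, 7, 10, 11])
Six piles.

6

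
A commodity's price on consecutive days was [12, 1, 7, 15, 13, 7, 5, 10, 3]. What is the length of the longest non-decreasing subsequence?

Track the smallest tail for each achievable length (allowing ties):
12 → extends → [12]
1 → replaces 12 → [1]
7 → extends → [1, 7]
15 → extends → [1, 7, 15]
13 → replaces 15 → [1, 7, 13]
7 → replaces 13 → [1, 7, 7]
5 → replaces 7 → [1, 5, 7]
10 → extends → [1, 5, 7, 10]
3 → replaces 5 → [1, 3, 7, 10]
Four tails, so the longest non-decreasing subsequence has length 4 (e.g. 1, 7, 7, 10).

4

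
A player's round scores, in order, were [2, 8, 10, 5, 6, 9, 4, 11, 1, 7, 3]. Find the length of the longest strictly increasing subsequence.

5

Track the smallest tail for each achievable length (strict):
2 → extends → [2]
8 → extends → [2, 8]
10 → extends → [2, 8, 10]
5 → replaces 8 → [2, 5, 10]
6 → replaces 10 → [2, 5, 6]
9 → extends → [2, 5, 6, 9]
4 → replaces 5 → [2, 4, 6, 9]
11 → extends → [2, 4, 6, 9, 11]
1 → replaces 2 → [1, 4, 6, 9, 11]
7 → replaces 9 → [1, 4, 6, 7, 11]
3 → replaces 4 → [1, 3, 6, 7, 11]
Five tails, so the longest strictly increasing subsequence has length 5 (e.g. 2, 5, 6, 9, 11).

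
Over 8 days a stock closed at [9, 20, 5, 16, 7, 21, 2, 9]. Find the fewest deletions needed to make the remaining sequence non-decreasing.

Fewest deletions = n − (longest non-decreasing subsequence).
i:      1  2  3  4  5  6  7  8
a[i]:   9 20  5 16  7 21  2  9
dp:     1  2  1  2  2  3  1  3
max dp = 3, so deletions = 8 − 3 = 5.

5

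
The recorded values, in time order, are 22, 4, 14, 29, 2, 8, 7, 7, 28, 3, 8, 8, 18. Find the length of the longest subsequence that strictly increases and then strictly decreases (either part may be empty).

inc[i] = longest strictly increasing subsequence ending at i; dec[i] = longest strictly decreasing subsequence starting at i:
i:      1  2  3  4  5  6  7  8  9 10 11 12 13
a[i]:  22  4 14 29  2  8  7  7 28  3  8  8 18
inc:    1  1  2  3  1  2  2  2  3  2  3  3  4
dec:    5  2  4  4  1  3  2  2  2  1  1  1  1
Best peak at i=4 (value 29): inc=3, dec=4, length 3+4−1 = 6.

6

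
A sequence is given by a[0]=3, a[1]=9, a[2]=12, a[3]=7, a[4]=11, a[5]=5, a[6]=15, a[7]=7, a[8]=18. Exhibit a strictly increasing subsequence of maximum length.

Patience tails give the LIS length; then backtrack through the dp parents:
3 → extends → [3]
9 → extends → [3, 9]
12 → extends → [3, 9, 12]
7 → replaces 9 → [3, 7, 12]
11 → replaces 12 → [3, 7, 11]
5 → replaces 7 → [3, 5, 11]
15 → extends → [3, 5, 11, 15]
7 → replaces 11 → [3, 5, 7, 15]
18 → extends → [3, 5, 7, 15, 18]
Length 5; one witness is 3, 9, 12, 15, 18.

3, 9, 12, 15, 18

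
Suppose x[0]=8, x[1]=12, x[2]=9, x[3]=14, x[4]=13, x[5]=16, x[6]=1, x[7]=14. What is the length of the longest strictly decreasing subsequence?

3

Let dp[i] be the longest strictly decreasing subsequence ending at i:
i:      0  1  2  3  4  5  6  7
x[i]:   8 12  9 14 13 16  1 14
dp:     1  1  2  1  2  1  3  2
Maximum is 3.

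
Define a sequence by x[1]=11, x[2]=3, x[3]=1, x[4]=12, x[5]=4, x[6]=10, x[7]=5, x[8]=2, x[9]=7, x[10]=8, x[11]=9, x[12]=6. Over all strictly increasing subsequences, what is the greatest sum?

36

Let S[i] be the best sum of a strictly increasing subsequence ending at i:
i:      1  2  3  4  5  6  7  8  9 10 11 12
x[i]:  11  3  1 12  4 10  5  2  7  8  9  6
S:     11  3  1 23  7 17 12  3 19 27 36 18
Maximum is 36 (e.g. 3 + 4 + 5 + 7 + 8 + 9).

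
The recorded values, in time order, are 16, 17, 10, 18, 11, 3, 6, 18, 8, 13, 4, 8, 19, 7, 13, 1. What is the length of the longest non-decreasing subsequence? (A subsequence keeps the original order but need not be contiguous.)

Track the smallest tail for each achievable length (allowing ties):
16 → extends → [16]
17 → extends → [16, 17]
10 → replaces 16 → [10, 17]
18 → extends → [10, 17, 18]
11 → replaces 17 → [10, 11, 18]
3 → replaces 10 → [3, 11, 18]
6 → replaces 11 → [3, 6, 18]
18 → extends → [3, 6, 18, 18]
8 → replaces 18 → [3, 6, 8, 18]
13 → replaces 18 → [3, 6, 8, 13]
4 → replaces 6 → [3, 4, 8, 13]
8 → replaces 13 → [3, 4, 8, 8]
19 → extends → [3, 4, 8, 8, 19]
7 → replaces 8 → [3, 4, 7, 8, 19]
13 → replaces 19 → [3, 4, 7, 8, 13]
1 → replaces 3 → [1, 4, 7, 8, 13]
Five tails, so the longest non-decreasing subsequence has length 5 (e.g. 16, 17, 18, 18, 19).

5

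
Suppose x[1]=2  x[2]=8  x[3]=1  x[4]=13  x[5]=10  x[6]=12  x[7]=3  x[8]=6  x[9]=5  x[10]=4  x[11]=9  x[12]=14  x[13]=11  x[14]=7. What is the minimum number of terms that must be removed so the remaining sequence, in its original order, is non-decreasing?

Fewest deletions = n − (longest non-decreasing subsequence).
Patience tails:
2 → extends → [2]
8 → extends → [2, 8]
1 → replaces 2 → [1, 8]
13 → extends → [1, 8, 13]
10 → replaces 13 → [1, 8, 10]
12 → extends → [1, 8, 10, 12]
3 → replaces 8 → [1, 3, 10, 12]
6 → replaces 10 → [1, 3, 6, 12]
5 → replaces 6 → [1, 3, 5, 12]
4 → replaces 5 → [1, 3, 4, 12]
9 → replaces 12 → [1, 3, 4, 9]
14 → extends → [1, 3, 4, 9, 14]
11 → replaces 14 → [1, 3, 4, 9, 11]
7 → replaces 9 → [1, 3, 4, 7, 11]
Longest non-decreasing subsequence has length 5, so deletions = 14 − 5 = 9.

9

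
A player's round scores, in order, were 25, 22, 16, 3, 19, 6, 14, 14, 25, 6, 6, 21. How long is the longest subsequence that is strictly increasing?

4

Track the smallest tail for each achievable length (strict):
25 → extends → [25]
22 → replaces 25 → [22]
16 → replaces 22 → [16]
3 → replaces 16 → [3]
19 → extends → [3, 19]
6 → replaces 19 → [3, 6]
14 → extends → [3, 6, 14]
14 → already a tail → [3, 6, 14]
25 → extends → [3, 6, 14, 25]
6 → already a tail → [3, 6, 14, 25]
6 → already a tail → [3, 6, 14, 25]
21 → replaces 25 → [3, 6, 14, 21]
Four tails, so the longest strictly increasing subsequence has length 4 (e.g. 3, 6, 14, 25).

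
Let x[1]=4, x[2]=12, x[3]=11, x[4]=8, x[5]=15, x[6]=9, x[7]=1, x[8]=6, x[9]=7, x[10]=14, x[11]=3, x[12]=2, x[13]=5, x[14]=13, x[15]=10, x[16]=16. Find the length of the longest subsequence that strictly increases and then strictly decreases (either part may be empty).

7

inc[i] = longest strictly increasing subsequence ending at i; dec[i] = longest strictly decreasing subsequence starting at i:
i:      1  2  3  4  5  6  7  8  9 10 11 12 13 14 15 16
x[i]:   4 12 11  8 15  9  1  6  7 14  3  2  5 13 10 16
inc:    1  2  2  2  3  3  1  2  3  4  2  2  3  4  4  5
dec:    3  6  5  4  5  4  1  3  3  3  2  1  1  2  1  1
Best peak at i=2 (value 12): inc=2, dec=6, length 2+6−1 = 7.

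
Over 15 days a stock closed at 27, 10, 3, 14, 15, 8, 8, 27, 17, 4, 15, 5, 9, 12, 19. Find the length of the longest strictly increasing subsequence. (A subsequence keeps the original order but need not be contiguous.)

6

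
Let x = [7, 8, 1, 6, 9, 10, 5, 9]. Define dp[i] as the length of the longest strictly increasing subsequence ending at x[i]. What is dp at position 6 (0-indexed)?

2

dp[i] = 1 + max{dp[j] : j<i, x[j]<x[i]} (or 1 if no such j):
i:      0  1  2  3  4  5  6  7
x[i]:   7  8  1  6  9 10  5  9
dp:     1  2  1  2  3  4  2  3
At index 6 the value is 2.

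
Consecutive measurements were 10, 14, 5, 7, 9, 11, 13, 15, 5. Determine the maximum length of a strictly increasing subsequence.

Let dp[i] be the length of the longest such subsequence ending at index i:
i:      1  2  3  4  5  6  7  8  9
a[i]:  10 14  5  7  9 11 13 15  5
dp:     1  2  1  2  3  4  5  6  1
Maximum dp value is 6.

6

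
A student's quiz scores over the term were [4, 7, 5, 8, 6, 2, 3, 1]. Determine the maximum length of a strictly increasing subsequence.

3

Let dp[i] be the length of the longest such subsequence ending at index i:
i:     1 2 3 4 5 6 7 8
a[i]:  4 7 5 8 6 2 3 1
dp:    1 2 2 3 3 1 2 1
Maximum dp value is 3.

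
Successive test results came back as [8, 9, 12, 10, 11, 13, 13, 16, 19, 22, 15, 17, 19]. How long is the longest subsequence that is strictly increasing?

Let dp[i] be the length of the longest such subsequence ending at index i:
i:      1  2  3  4  5  6  7  8  9 10 11 12 13
a[i]:   8  9 12 10 11 13 13 16 19 22 15 17 19
dp:     1  2  3  3  4  5  5  6  7  8  6  7  8
Maximum dp value is 8.

8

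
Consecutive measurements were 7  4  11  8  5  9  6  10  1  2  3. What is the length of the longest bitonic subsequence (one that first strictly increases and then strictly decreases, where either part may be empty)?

inc[i] = longest strictly increasing subsequence ending at i; dec[i] = longest strictly decreasing subsequence starting at i:
i:      1  2  3  4  5  6  7  8  9 10 11
a[i]:   7  4 11  8  5  9  6 10  1  2  3
inc:    1  1  2  2  2  3  3  4  1  2  3
dec:    3  2  4  3  2  3  2  2  1  1  1
Best peak at i=3 (value 11): inc=2, dec=4, length 2+4−1 = 5.

5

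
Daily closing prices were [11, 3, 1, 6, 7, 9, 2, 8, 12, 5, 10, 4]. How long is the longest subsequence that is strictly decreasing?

5

Negate each value so 'decreasing' becomes 'increasing', then run patience tails on the negated sequence:
-11 → extends → [-11]
-3 → extends → [-11, -3]
-1 → extends → [-11, -3, -1]
-6 → replaces -3 → [-11, -6, -1]
-7 → replaces -6 → [-11, -7, -1]
-9 → replaces -7 → [-11, -9, -1]
-2 → replaces -1 → [-11, -9, -2]
-8 → replaces -2 → [-11, -9, -8]
-12 → replaces -11 → [-12, -9, -8]
-5 → extends → [-12, -9, -8, -5]
-10 → replaces -9 → [-12, -10, -8, -5]
-4 → extends → [-12, -10, -8, -5, -4]
Five tails, so the longest strictly decreasing subsequence of the original has length 5.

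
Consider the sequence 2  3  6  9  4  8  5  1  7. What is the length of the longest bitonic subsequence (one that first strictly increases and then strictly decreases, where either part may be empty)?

inc[i] = longest strictly increasing subsequence ending at i; dec[i] = longest strictly decreasing subsequence starting at i:
i:     1 2 3 4 5 6 7 8 9
a[i]:  2 3 6 9 4 8 5 1 7
inc:   1 2 3 4 3 4 4 1 5
dec:   2 2 3 4 2 3 2 1 1
Best peak at i=4 (value 9): inc=4, dec=4, length 4+4−1 = 7.

7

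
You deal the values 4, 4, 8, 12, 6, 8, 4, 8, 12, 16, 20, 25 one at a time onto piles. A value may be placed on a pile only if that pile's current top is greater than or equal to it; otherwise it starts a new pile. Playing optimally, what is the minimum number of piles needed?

Place each on the leftmost legal pile:
4 → new pile 1 (tops now [4])
4 → pile 1 (tops now [4])
8 → new pile 2 (tops now [4, 8])
12 → new pile 3 (tops now [4, 8, 12])
6 → pile 2 (tops now [4, 6, 12])
8 → pile 3 (tops now [4, 6, 8])
4 → pile 1 (tops now [4, 6, 8])
8 → pile 3 (tops now [4, 6, 8])
12 → new pile 4 (tops now [4, 6, 8, 12])
16 → new pile 5 (tops now [4, 6, 8, 12, 16])
20 → new pile 6 (tops now [4, 6, 8, 12, 16, 20])
25 → new pile 7 (tops now [4, 6, 8, 12, 16, 20, 25])
Seven piles.

7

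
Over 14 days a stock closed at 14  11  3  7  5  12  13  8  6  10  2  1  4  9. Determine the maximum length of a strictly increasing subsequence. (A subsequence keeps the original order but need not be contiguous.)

Let dp[i] be the length of the longest such subsequence ending at index i:
i:      1  2  3  4  5  6  7  8  9 10 11 12 13 14
a[i]:  14 11  3  7  5 12 13  8  6 10  2  1  4  9
dp:     1  1  1  2  2  3  4  3  3  4  1  1  2  4
Maximum dp value is 4.

4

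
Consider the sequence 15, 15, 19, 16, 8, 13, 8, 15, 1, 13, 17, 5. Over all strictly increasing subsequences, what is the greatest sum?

Let S[i] be the best sum of a strictly increasing subsequence ending at i:
i:      1  2  3  4  5  6  7  8  9 10 11 12
a[i]:  15 15 19 16  8 13  8 15  1 13 17  5
S:     15 15 34 31  8 21  8 36  1 21 53  6
Maximum is 53 (e.g. 8 + 13 + 15 + 17).

53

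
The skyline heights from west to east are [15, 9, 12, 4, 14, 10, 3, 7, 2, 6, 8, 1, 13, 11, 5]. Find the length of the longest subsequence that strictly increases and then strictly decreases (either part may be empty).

7

inc[i] = longest strictly increasing subsequence ending at i; dec[i] = longest strictly decreasing subsequence starting at i:
i:      1  2  3  4  5  6  7  8  9 10 11 12 13 14 15
a[i]:  15  9 12  4 14 10  3  7  2  6  8  1 13 11  5
inc:    1  1  2  1  3  2  1  2  1  2  3  1  4  4  2
dec:    6  5  5  4  5  4  3  3  2  2  2  1  3  2  1
Best peak at i=5 (value 14): inc=3, dec=5, length 3+5−1 = 7.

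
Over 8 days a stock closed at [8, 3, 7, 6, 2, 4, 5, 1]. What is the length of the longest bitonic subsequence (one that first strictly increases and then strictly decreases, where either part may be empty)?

5

inc[i] = longest strictly increasing subsequence ending at i; dec[i] = longest strictly decreasing subsequence starting at i:
i:     1 2 3 4 5 6 7 8
a[i]:  8 3 7 6 2 4 5 1
inc:   1 1 2 2 1 2 3 1
dec:   5 3 4 3 2 2 2 1
Best peak at i=1 (value 8): inc=1, dec=5, length 1+5−1 = 5.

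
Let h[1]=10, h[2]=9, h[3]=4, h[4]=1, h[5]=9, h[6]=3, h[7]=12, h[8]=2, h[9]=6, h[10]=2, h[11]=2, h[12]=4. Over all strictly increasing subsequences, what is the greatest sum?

25

Let S[i] be the best sum of a strictly increasing subsequence ending at i:
i:      1  2  3  4  5  6  7  8  9 10 11 12
h[i]:  10  9  4  1  9  3 12  2  6  2  2  4
S:     10  9  4  1 13  4 25  3 10  3  3  8
Maximum is 25 (e.g. 4 + 9 + 12).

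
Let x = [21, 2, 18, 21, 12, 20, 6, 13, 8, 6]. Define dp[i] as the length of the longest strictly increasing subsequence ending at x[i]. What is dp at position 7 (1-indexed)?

dp[i] = 1 + max{dp[j] : j<i, x[j]<x[i]} (or 1 if no such j):
i:      1  2  3  4  5  6  7  8  9 10
x[i]:  21  2 18 21 12 20  6 13  8  6
dp:     1  1  2  3  2  3  2  3  3  2
At index 7 the value is 2.

2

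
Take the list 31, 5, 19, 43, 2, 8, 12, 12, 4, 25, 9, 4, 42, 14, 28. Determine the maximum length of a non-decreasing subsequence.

Track the smallest tail for each achievable length (allowing ties):
31 → extends → [31]
5 → replaces 31 → [5]
19 → extends → [5, 19]
43 → extends → [5, 19, 43]
2 → replaces 5 → [2, 19, 43]
8 → replaces 19 → [2, 8, 43]
12 → replaces 43 → [2, 8, 12]
12 → extends → [2, 8, 12, 12]
4 → replaces 8 → [2, 4, 12, 12]
25 → extends → [2, 4, 12, 12, 25]
9 → replaces 12 → [2, 4, 9, 12, 25]
4 → replaces 9 → [2, 4, 4, 12, 25]
42 → extends → [2, 4, 4, 12, 25, 42]
14 → replaces 25 → [2, 4, 4, 12, 14, 42]
28 → replaces 42 → [2, 4, 4, 12, 14, 28]
Six tails, so the longest non-decreasing subsequence has length 6 (e.g. 5, 8, 12, 12, 25, 42).

6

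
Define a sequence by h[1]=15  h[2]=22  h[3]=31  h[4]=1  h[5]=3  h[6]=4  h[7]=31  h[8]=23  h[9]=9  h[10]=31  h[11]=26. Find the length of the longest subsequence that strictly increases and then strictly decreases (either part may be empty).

inc[i] = longest strictly increasing subsequence ending at i; dec[i] = longest strictly decreasing subsequence starting at i:
i:      1  2  3  4  5  6  7  8  9 10 11
h[i]:  15 22 31  1  3  4 31 23  9 31 26
inc:    1  2  3  1  2  3  4  4  4  5  5
dec:    2  2  3  1  1  1  3  2  1  2  1
Best peak at i=7 (value 31): inc=4, dec=3, length 4+3−1 = 6.

6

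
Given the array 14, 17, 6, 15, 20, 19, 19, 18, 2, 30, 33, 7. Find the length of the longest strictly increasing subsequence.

5

Track the smallest tail for each achievable length (strict):
14 → extends → [14]
17 → extends → [14, 17]
6 → replaces 14 → [6, 17]
15 → replaces 17 → [6, 15]
20 → extends → [6, 15, 20]
19 → replaces 20 → [6, 15, 19]
19 → already a tail → [6, 15, 19]
18 → replaces 19 → [6, 15, 18]
2 → replaces 6 → [2, 15, 18]
30 → extends → [2, 15, 18, 30]
33 → extends → [2, 15, 18, 30, 33]
7 → replaces 15 → [2, 7, 18, 30, 33]
Five tails, so the longest strictly increasing subsequence has length 5 (e.g. 14, 17, 20, 30, 33).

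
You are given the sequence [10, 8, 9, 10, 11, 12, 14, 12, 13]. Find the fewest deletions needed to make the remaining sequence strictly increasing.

3

Fewest deletions = n − (longest strictly increasing subsequence).
Patience tails:
10 → extends → [10]
8 → replaces 10 → [8]
9 → extends → [8, 9]
10 → extends → [8, 9, 10]
11 → extends → [8, 9, 10, 11]
12 → extends → [8, 9, 10, 11, 12]
14 → extends → [8, 9, 10, 11, 12, 14]
12 → already a tail → [8, 9, 10, 11, 12, 14]
13 → replaces 14 → [8, 9, 10, 11, 12, 13]
Longest strictly increasing subsequence has length 6, so deletions = 9 − 6 = 3.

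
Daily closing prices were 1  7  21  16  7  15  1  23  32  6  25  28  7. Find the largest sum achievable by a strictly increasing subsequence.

Let S[i] be the best sum of a strictly increasing subsequence ending at i:
i:       1   2   3   4   5   6   7   8   9  10  11  12  13
a[i]:    1   7  21  16   7  15   1  23  32   6  25  28   7
S:       1   8  29  24   8  23   1  52  84   7  77 105  14
Maximum is 105 (e.g. 1 + 7 + 21 + 23 + 25 + 28).

105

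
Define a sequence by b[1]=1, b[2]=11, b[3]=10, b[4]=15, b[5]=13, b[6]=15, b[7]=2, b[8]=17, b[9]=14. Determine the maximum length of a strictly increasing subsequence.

5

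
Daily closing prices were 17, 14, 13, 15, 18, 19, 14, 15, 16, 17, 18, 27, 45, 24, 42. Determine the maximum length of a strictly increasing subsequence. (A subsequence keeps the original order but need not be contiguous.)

Let dp[i] be the length of the longest such subsequence ending at index i:
i:      1  2  3  4  5  6  7  8  9 10 11 12 13 14 15
a[i]:  17 14 13 15 18 19 14 15 16 17 18 27 45 24 42
dp:     1  1  1  2  3  4  2  3  4  5  6  7  8  7  8
Maximum dp value is 8.

8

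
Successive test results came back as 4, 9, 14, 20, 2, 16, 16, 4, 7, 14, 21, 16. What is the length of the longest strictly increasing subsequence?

Let dp[i] be the length of the longest such subsequence ending at index i:
i:      1  2  3  4  5  6  7  8  9 10 11 12
a[i]:   4  9 14 20  2 16 16  4  7 14 21 16
dp:     1  2  3  4  1  4  4  2  3  4  5  5
Maximum dp value is 5.

5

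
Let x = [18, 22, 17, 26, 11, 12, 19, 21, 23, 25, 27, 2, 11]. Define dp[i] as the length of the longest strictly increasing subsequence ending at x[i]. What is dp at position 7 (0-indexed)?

4

dp[i] = 1 + max{dp[j] : j<i, x[j]<x[i]} (or 1 if no such j):
i:      0  1  2  3  4  5  6  7  8  9 10 11 12
x[i]:  18 22 17 26 11 12 19 21 23 25 27  2 11
dp:     1  2  1  3  1  2  3  4  5  6  7  1  2
At index 7 the value is 4.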